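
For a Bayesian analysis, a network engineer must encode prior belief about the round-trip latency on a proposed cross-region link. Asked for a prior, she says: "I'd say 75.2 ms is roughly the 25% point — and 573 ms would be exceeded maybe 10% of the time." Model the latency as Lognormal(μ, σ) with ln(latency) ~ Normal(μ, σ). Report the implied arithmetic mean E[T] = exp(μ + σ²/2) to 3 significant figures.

E[T] ≈ 260 ms

If T ~ Lognormal(μ,σ) then ln T ~ Normal(μ,σ), so the p-quantile of ln T is μ + z_p·σ.
ln(75.2) = 4.32 and ln(573) = 6.351; z_{0.25} = -0.6745, z_{0.9} = 1.282.
σ = (6.351 − 4.32)/(1.282 − (-0.6745)) = 1.038.
μ = 4.32 − (-0.6745)·1.038 = 5.020.
E[T] = exp(μ + σ²/2) = exp(5.020 + 0.5389) = 260 ms.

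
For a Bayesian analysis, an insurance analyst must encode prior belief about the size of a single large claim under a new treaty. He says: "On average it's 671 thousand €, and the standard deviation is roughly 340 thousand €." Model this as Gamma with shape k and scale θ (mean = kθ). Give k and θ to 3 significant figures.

k ≈ 3.89, θ ≈ 172

For Gamma(k, scale θ): mean = kθ, variance = kθ², so CV = 1/√k.
CV = SD/mean = 340/671 = 0.5067, hence k = 1/CV² = 3.89.
Then θ = mean/k = 671/3.89 = 172.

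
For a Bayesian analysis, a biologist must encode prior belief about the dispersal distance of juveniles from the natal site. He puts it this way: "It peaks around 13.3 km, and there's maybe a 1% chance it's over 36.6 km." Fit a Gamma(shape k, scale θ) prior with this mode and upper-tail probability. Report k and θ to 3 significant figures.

Gamma(k,θ) with k>1 has mode (k−1)θ, so θ = 13.3/(k−1).
Need P(X < 36.6) = 0.99 with θ tied to k this way. Start at k = 2, θ = 13.3: P(X<36.6) ≈ 0.761.
Too low — raise k to concentrate. Iterating converges to k ≈ 5.48.
Then θ = 13.3/(5.48−1) ≈ 2.97.

k ≈ 5.48, θ ≈ 2.97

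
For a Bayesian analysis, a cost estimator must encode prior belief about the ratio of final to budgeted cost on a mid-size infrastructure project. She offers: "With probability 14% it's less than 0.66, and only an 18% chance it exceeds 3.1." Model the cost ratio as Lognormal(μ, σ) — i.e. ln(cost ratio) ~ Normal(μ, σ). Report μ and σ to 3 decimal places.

μ ≈ 0.422, σ ≈ 0.775

If T ~ Lognormal(μ,σ) then ln T ~ Normal(μ,σ), so the p-quantile of ln T is μ + z_p·σ.
ln(0.66) = -0.4155 and ln(3.1) = 1.131; z_{0.14} = -1.08, z_{0.82} = 0.9154.
σ = (1.131 − -0.4155)/(0.9154 − (-1.08)) = 0.775.
μ = -0.4155 − (-1.08)·0.775 = 0.422.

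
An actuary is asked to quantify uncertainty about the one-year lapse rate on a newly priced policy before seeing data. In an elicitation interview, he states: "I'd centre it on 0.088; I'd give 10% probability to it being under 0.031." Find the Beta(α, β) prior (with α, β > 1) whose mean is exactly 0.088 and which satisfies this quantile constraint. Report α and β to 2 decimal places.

α ≈ 2.64, β ≈ 27.40

With mean 0.088 fixed, write α = 0.088s, β = 0.912s where s = α+β.
Need P(θ < 0.031) = 0.1 under Beta(0.088s, 0.912s). Normal approximation: (q−m)/√(m(1−m)/s) ≈ z_{0.1} = -1.28, so s ≈ 0.088·0.912·(-1.28)²/(0.031−0.088)² = 40.6.
At s = 40.6: P(θ<0.031) ≈ 0.061. Adjusting to match 0.1 gives s ≈ 30.04.
So α = 0.088·30.04 ≈ 2.64, β = 0.912·30.04 ≈ 27.40.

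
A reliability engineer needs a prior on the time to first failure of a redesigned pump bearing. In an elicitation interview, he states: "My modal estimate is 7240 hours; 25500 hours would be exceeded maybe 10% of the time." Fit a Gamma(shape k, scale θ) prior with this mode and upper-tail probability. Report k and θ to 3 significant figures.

Gamma(k,θ) with k>1 has mode (k−1)θ, so θ = 7240/(k−1).
Need P(X < 25500) = 0.9 with θ tied to k this way. Start at k = 2, θ = 7240: P(X<25500) ≈ 0.866.
Too low — raise k to concentrate. Iterating converges to k ≈ 2.18.
Then θ = 7240/(2.18−1) ≈ 6140.

k ≈ 2.18, θ ≈ 6140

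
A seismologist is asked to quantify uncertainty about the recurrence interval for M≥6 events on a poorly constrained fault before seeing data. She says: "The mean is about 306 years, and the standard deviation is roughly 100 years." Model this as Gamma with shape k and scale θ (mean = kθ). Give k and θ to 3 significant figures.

k ≈ 9.36, θ ≈ 32.7

For Gamma(k, scale θ): mean = kθ, variance = kθ², so CV = 1/√k.
CV = SD/mean = 100/306 = 0.3268, hence k = 1/CV² = 9.36.
Then θ = mean/k = 306/9.36 = 32.7.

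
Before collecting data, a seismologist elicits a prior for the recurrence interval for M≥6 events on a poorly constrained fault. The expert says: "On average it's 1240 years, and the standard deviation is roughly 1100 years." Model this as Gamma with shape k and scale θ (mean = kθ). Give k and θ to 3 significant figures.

For Gamma(k, scale θ): mean = kθ, variance = kθ², so CV = 1/√k.
CV = SD/mean = 1100/1240 = 0.8871, hence k = 1/CV² = 1.27.
Then θ = mean/k = 1240/1.27 = 976.

k ≈ 1.27, θ ≈ 976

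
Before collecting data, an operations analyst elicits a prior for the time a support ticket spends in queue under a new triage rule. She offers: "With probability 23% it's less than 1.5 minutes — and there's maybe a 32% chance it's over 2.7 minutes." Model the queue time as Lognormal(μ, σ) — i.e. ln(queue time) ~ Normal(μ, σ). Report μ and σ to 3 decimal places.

If T ~ Lognormal(μ,σ) then ln T ~ Normal(μ,σ), so the p-quantile of ln T is μ + z_p·σ.
ln(1.5) = 0.4055 and ln(2.7) = 0.9933; z_{0.23} = -0.7388, z_{0.68} = 0.4677.
σ = (0.9933 − 0.4055)/(0.4677 − (-0.7388)) = 0.487.
μ = 0.4055 − (-0.7388)·0.487 = 0.765.

μ ≈ 0.765, σ ≈ 0.487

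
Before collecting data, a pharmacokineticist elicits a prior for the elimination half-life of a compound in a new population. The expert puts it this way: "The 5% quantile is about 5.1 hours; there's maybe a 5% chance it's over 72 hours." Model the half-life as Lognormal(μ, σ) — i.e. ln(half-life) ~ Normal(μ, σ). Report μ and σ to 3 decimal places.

If T ~ Lognormal(μ,σ) then ln T ~ Normal(μ,σ), so the p-quantile of ln T is μ + z_p·σ.
ln(5.1) = 1.629 and ln(72) = 4.277; z_{0.05} = -1.645, z_{0.95} = 1.645.
σ = (4.277 − 1.629)/(1.645 − (-1.645)) = 0.805.
μ = 1.629 − (-1.645)·0.805 = 2.953.

μ ≈ 2.953, σ ≈ 0.805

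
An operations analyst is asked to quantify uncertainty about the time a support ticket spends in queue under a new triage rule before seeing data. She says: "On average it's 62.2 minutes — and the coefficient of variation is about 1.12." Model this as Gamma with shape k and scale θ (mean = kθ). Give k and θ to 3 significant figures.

k ≈ 0.797, θ ≈ 78

For Gamma(k, scale θ): mean = kθ, variance = kθ², so CV = 1/√k.
CV = 1.12, hence k = 1/CV² = 0.797.
Then θ = mean/k = 62.2/0.797 = 78.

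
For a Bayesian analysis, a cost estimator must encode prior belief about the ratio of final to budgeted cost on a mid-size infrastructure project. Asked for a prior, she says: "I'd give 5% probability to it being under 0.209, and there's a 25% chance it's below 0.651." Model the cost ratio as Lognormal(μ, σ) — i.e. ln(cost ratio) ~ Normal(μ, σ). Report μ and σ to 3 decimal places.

μ ≈ 0.360, σ ≈ 1.171

If T ~ Lognormal(μ,σ) then ln T ~ Normal(μ,σ), so the p-quantile of ln T is μ + z_p·σ.
ln(0.209) = -1.565 and ln(0.651) = -0.4292; z_{0.05} = -1.645, z_{0.25} = -0.6745.
σ = (-0.4292 − -1.565)/(-0.6745 − (-1.645)) = 1.171.
μ = -1.565 − (-1.645)·1.171 = 0.360.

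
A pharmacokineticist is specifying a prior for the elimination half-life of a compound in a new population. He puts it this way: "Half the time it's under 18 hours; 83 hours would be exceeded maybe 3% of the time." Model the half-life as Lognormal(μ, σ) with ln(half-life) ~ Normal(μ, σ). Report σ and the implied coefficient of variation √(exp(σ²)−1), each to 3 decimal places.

σ ≈ 0.813, CV ≈ 0.967

If T ~ Lognormal(μ,σ) then ln T ~ Normal(μ,σ), so the p-quantile of ln T is μ + z_p·σ.
ln(18) = 2.89 and ln(83) = 4.419; z_{0.5} = 0, z_{0.97} = 1.881.
σ = (4.419 − 2.89)/(1.881 − (0)) = 0.813.
μ = 2.89 − (0)·0.813 = 2.890.
CV = √(exp(σ²)−1) = √(exp(0.6604)−1) = 0.967.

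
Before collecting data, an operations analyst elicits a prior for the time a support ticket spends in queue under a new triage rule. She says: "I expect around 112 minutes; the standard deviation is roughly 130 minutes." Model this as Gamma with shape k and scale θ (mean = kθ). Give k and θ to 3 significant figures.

k ≈ 0.742, θ ≈ 151

For Gamma(k, scale θ): mean = kθ, variance = kθ², so CV = 1/√k.
CV = SD/mean = 130/112 = 1.161, hence k = 1/CV² = 0.742.
Then θ = mean/k = 112/0.742 = 151.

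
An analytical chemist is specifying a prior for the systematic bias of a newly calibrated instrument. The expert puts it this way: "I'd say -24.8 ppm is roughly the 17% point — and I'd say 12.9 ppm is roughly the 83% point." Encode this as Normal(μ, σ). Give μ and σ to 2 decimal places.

For Normal(μ,σ), the p-quantile is μ + z_p·σ. Here z_{0.17} = -0.9542, z_{0.83} = 0.9542.
So -24.8 = μ − 0.9542σ and 12.9 = μ + 0.9542σ.
Subtracting: σ = (12.9 − -24.8)/(0.9542 − (-0.9542)) = 19.76.
Then μ = -24.8 − (-0.9542)·19.76 = -5.95.

μ = -5.95, σ = 19.76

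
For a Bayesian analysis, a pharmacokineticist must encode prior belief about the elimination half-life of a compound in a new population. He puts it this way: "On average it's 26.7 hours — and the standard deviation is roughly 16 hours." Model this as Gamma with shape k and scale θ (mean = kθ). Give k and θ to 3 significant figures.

k ≈ 2.78, θ ≈ 9.59

For Gamma(k, scale θ): mean = kθ, variance = kθ², so CV = 1/√k.
CV = SD/mean = 16/26.7 = 0.5993, hence k = 1/CV² = 2.78.
Then θ = mean/k = 26.7/2.78 = 9.59.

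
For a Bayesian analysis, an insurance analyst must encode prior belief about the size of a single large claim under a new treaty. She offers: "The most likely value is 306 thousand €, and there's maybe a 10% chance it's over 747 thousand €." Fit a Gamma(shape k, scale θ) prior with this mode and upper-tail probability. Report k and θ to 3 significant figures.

Gamma(k,θ) with k>1 has mode (k−1)θ, so θ = 306/(k−1).
Need P(X < 747) = 0.9 with θ tied to k this way. Start at k = 2, θ = 306: P(X<747) ≈ 0.700.
Too low — raise k to concentrate. Iterating converges to k ≈ 3.41.
Then θ = 306/(3.41−1) ≈ 127.

k ≈ 3.41, θ ≈ 127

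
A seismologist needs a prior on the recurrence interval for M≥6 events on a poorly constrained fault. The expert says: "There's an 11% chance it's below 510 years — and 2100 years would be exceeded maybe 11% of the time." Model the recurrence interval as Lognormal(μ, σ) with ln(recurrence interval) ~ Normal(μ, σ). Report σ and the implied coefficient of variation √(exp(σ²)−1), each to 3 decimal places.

If T ~ Lognormal(μ,σ) then ln T ~ Normal(μ,σ), so the p-quantile of ln T is μ + z_p·σ.
ln(510) = 6.234 and ln(2100) = 7.65; z_{0.11} = -1.227, z_{0.89} = 1.227.
σ = (7.65 − 6.234)/(1.227 − (-1.227)) = 0.577.
μ = 6.234 − (-1.227)·0.577 = 6.942.
CV = √(exp(σ²)−1) = √(exp(0.3329)−1) = 0.628.

σ ≈ 0.577, CV ≈ 0.628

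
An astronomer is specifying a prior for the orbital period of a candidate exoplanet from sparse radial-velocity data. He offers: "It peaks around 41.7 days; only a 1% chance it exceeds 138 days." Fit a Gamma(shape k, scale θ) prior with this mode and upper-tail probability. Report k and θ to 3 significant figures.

Gamma(k,θ) with k>1 has mode (k−1)θ, so θ = 41.7/(k−1).
Need P(X < 138) = 0.99 with θ tied to k this way. Start at k = 2, θ = 41.7: P(X<138) ≈ 0.843.
Too low — raise k to concentrate. Iterating converges to k ≈ 4.07.
Then θ = 41.7/(4.07−1) ≈ 13.6.

k ≈ 4.07, θ ≈ 13.6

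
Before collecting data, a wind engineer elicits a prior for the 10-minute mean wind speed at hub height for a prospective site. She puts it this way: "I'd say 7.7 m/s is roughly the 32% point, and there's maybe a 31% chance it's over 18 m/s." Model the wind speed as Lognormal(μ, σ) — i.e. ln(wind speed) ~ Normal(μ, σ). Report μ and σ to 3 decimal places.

If T ~ Lognormal(μ,σ) then ln T ~ Normal(μ,σ), so the p-quantile of ln T is μ + z_p·σ.
ln(7.7) = 2.041 and ln(18) = 2.89; z_{0.32} = -0.4677, z_{0.69} = 0.4959.
σ = (2.89 − 2.041)/(0.4959 − (-0.4677)) = 0.881.
μ = 2.041 − (-0.4677)·0.881 = 2.453.

μ ≈ 2.453, σ ≈ 0.881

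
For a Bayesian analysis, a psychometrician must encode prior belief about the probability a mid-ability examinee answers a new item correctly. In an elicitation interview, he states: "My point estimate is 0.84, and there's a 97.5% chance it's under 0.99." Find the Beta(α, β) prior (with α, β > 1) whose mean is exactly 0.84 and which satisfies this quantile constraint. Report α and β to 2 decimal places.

α ≈ 6.92, β ≈ 1.32

With mean 0.84 fixed, write α = 0.84s, β = 0.16s where s = α+β.
Need P(θ < 0.99) = 0.975 under Beta(0.84s, 0.16s). Normal approximation: (q−m)/√(m(1−m)/s) ≈ z_{0.975} = 1.96, so s ≈ 0.84·0.16·(1.96)²/(0.99−0.84)² = 22.9.
At s = 22.9: P(θ<0.99) ≈ 1.000. Adjusting to match 0.975 gives s ≈ 8.24.
So α = 0.84·8.24 ≈ 6.92, β = 0.16·8.24 ≈ 1.32.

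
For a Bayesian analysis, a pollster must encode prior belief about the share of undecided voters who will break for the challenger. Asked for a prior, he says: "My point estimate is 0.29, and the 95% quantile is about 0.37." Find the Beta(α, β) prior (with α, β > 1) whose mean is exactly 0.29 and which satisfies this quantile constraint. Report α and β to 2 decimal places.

With mean 0.29 fixed, write α = 0.29s, β = 0.71s where s = α+β.
Need P(θ < 0.37) = 0.95 under Beta(0.29s, 0.71s). Normal approximation: (q−m)/√(m(1−m)/s) ≈ z_{0.95} = 1.64, so s ≈ 0.29·0.71·(1.64)²/(0.37−0.29)² = 87.0.
At s = 87.0: P(θ<0.37) ≈ 0.945. Adjusting to match 0.95 gives s ≈ 91.95.
So α = 0.29·91.95 ≈ 26.66, β = 0.71·91.95 ≈ 65.28.

α ≈ 26.66, β ≈ 65.28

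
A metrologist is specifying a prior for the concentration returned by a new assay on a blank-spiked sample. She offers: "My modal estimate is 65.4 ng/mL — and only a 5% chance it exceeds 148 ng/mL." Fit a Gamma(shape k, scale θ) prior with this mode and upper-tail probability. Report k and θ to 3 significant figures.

Gamma(k,θ) with k>1 has mode (k−1)θ, so θ = 65.4/(k−1).
Need P(X < 148) = 0.95 with θ tied to k this way. Start at k = 2, θ = 65.4: P(X<148) ≈ 0.661.
Too low — raise k to concentrate. Iterating converges to k ≈ 5.11.
Then θ = 65.4/(5.11−1) ≈ 15.9.

k ≈ 5.11, θ ≈ 15.9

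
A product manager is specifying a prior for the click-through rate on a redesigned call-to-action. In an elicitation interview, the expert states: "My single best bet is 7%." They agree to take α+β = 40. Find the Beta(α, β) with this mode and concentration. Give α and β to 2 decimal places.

For α,β > 1 the Beta mode is (α−1)/(α+β−2). With α+β = 40, the mode is (α−1)/38.
Set (α−1)/38 = 0.07 → α = 1 + 0.07·38 = 3.66.
β = 40 − α = 36.34.

α = 3.66, β = 36.34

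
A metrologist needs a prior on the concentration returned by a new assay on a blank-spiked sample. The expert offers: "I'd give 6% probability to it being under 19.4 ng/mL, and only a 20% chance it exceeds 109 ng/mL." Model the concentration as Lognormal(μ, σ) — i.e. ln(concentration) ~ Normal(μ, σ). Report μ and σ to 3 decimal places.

μ ≈ 4.085, σ ≈ 0.720

If T ~ Lognormal(μ,σ) then ln T ~ Normal(μ,σ), so the p-quantile of ln T is μ + z_p·σ.
ln(19.4) = 2.965 and ln(109) = 4.691; z_{0.06} = -1.555, z_{0.8} = 0.8416.
σ = (4.691 − 2.965)/(0.8416 − (-1.555)) = 0.720.
μ = 2.965 − (-1.555)·0.720 = 4.085.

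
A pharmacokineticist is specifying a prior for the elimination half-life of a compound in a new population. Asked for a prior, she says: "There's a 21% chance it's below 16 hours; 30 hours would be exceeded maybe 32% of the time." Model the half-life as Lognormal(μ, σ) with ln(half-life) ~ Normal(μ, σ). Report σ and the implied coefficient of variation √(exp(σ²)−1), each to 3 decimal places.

σ ≈ 0.493, CV ≈ 0.525

If T ~ Lognormal(μ,σ) then ln T ~ Normal(μ,σ), so the p-quantile of ln T is μ + z_p·σ.
ln(16) = 2.773 and ln(30) = 3.401; z_{0.21} = -0.8064, z_{0.68} = 0.4677.
σ = (3.401 − 2.773)/(0.4677 − (-0.8064)) = 0.493.
μ = 2.773 − (-0.8064)·0.493 = 3.170.
CV = √(exp(σ²)−1) = √(exp(0.2434)−1) = 0.525.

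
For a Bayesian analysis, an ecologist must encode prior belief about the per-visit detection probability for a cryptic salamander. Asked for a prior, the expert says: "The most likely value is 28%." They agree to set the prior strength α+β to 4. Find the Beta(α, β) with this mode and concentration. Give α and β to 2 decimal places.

For α,β > 1 the Beta mode is (α−1)/(α+β−2). With α+β = 4, the mode is (α−1)/2.
Set (α−1)/2 = 0.28 → α = 1 + 0.28·2 = 1.56.
β = 4 − α = 2.44.

α = 1.56, β = 2.44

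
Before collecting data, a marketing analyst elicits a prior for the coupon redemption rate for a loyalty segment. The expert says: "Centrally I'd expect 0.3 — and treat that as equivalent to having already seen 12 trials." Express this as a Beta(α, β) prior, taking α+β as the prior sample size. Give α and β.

α = 3.6, β = 8.4

Under the effective-sample-size interpretation, Beta(α, β) has prior mean α/(α+β) and prior sample size α+β.
So α+β = 12 and α/(α+β) = 0.3, giving α = 0.3·12 = 3.6 and β = 12 − 3.6 = 8.4.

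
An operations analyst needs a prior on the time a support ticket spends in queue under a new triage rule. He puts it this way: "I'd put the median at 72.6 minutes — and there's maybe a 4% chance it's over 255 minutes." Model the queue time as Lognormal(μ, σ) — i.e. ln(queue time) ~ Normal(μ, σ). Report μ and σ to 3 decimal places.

μ ≈ 4.285, σ ≈ 0.718

If T ~ Lognormal(μ,σ) then ln T ~ Normal(μ,σ), so the p-quantile of ln T is μ + z_p·σ.
ln(72.6) = 4.285 and ln(255) = 5.541; z_{0.5} = 0, z_{0.96} = 1.751.
σ = (5.541 − 4.285)/(1.751 − (0)) = 0.718.
μ = 4.285 − (0)·0.718 = 4.285.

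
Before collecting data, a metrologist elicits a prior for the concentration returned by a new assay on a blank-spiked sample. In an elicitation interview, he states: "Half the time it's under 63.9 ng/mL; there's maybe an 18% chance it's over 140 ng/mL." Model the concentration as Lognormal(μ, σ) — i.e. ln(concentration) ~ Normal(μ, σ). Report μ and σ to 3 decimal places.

μ ≈ 4.157, σ ≈ 0.857

If T ~ Lognormal(μ,σ) then ln T ~ Normal(μ,σ), so the p-quantile of ln T is μ + z_p·σ.
ln(63.9) = 4.157 and ln(140) = 4.942; z_{0.5} = 0, z_{0.82} = 0.9154.
σ = (4.942 − 4.157)/(0.9154 − (0)) = 0.857.
μ = 4.157 − (0)·0.857 = 4.157.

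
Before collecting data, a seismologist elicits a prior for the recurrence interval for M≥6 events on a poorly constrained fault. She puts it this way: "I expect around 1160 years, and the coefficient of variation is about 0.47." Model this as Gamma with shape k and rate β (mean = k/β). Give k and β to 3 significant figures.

For Gamma(k, rate β): mean = k/β, variance = k/β², so CV = 1/√k.
CV = 0.47, hence k = 1/CV² = 4.53.
Then β = k/mean = 4.53/1160 = 0.0039.

k ≈ 4.53, β ≈ 0.0039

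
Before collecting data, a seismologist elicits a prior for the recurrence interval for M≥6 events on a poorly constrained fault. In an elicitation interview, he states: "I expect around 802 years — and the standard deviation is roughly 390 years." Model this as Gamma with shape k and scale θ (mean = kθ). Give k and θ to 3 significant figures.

k ≈ 4.23, θ ≈ 190

For Gamma(k, scale θ): mean = kθ, variance = kθ², so CV = 1/√k.
CV = SD/mean = 390/802 = 0.4863, hence k = 1/CV² = 4.23.
Then θ = mean/k = 802/4.23 = 190.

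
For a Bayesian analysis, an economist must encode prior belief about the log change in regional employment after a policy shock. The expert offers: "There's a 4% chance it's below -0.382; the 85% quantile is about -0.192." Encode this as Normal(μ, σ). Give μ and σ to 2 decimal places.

μ = -0.26, σ = 0.07

The p-quantile of Normal(μ,σ) is μ + z_p·σ, with z_{0.04} = -1.751 and z_{0.85} = 1.036.
Eliminate σ: μ = (z₂·x₁ − z₁·x₂)/(z₂ − z₁) = (1.036·-0.382 − (-1.751)·-0.192)/2.787 = -0.26.
Then σ = (x₂ − x₁)/(z₂ − z₁) = (-0.192 − -0.382)/2.787 = 0.07.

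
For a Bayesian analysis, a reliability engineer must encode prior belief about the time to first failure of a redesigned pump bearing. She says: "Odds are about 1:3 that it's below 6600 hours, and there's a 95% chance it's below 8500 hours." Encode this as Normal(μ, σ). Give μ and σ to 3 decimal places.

For Normal(μ,σ), the p-quantile is μ + z_p·σ. Here z_{0.25} = -0.6745, z_{0.95} = 1.645.
So 6600 = μ − 0.6745σ and 8500 = μ + 1.645σ.
Subtracting: σ = (8500 − 6600)/(1.645 − (-0.6745)) = 819.197.
Then μ = 6600 − (-0.6745)·819.197 = 7152.540.

μ = 7152.540, σ = 819.197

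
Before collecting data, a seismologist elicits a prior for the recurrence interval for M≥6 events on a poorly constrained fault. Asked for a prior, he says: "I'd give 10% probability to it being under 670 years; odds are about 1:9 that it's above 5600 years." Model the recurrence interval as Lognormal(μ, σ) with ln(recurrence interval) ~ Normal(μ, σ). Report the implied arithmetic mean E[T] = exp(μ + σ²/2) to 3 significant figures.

If T ~ Lognormal(μ,σ) then ln T ~ Normal(μ,σ), so the p-quantile of ln T is μ + z_p·σ.
ln(670) = 6.507 and ln(5600) = 8.631; z_{0.1} = -1.282, z_{0.9} = 1.282.
σ = (8.631 − 6.507)/(1.282 − (-1.282)) = 0.828.
μ = 6.507 − (-1.282)·0.828 = 7.569.
E[T] = exp(μ + σ²/2) = exp(7.569 + 0.3431) = 2730 years.

E[T] ≈ 2730 years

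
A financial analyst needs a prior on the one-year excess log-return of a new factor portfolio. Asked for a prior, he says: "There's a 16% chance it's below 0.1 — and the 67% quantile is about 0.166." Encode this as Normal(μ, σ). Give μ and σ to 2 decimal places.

For Normal(μ,σ), the p-quantile is μ + z_p·σ. Here z_{0.16} = -0.9945, z_{0.67} = 0.4399.
So 0.1 = μ − 0.9945σ and 0.166 = μ + 0.4399σ.
Subtracting: σ = (0.166 − 0.1)/(0.4399 − (-0.9945)) = 0.05.
Then μ = 0.1 − (-0.9945)·0.05 = 0.15.

μ = 0.15, σ = 0.05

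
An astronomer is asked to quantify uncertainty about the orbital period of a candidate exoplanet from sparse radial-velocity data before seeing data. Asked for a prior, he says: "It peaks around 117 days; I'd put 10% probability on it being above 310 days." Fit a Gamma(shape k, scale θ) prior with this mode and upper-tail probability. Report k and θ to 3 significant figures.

Gamma(k,θ) with k>1 has mode (k−1)θ, so θ = 117/(k−1).
Need P(X < 310) = 0.9 with θ tied to k this way. Start at k = 2, θ = 117: P(X<310) ≈ 0.742.
Too low — raise k to concentrate. Iterating converges to k ≈ 3.02.
Then θ = 117/(3.02−1) ≈ 58.

k ≈ 3.02, θ ≈ 58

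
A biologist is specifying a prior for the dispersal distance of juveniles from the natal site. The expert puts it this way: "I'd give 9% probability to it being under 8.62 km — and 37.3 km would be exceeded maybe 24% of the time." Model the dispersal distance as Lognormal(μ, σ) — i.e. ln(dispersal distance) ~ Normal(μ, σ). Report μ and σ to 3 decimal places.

μ ≈ 3.114, σ ≈ 0.716

If T ~ Lognormal(μ,σ) then ln T ~ Normal(μ,σ), so the p-quantile of ln T is μ + z_p·σ.
ln(8.62) = 2.154 and ln(37.3) = 3.619; z_{0.09} = -1.341, z_{0.76} = 0.7063.
σ = (3.619 − 2.154)/(0.7063 − (-1.341)) = 0.716.
μ = 2.154 − (-1.341)·0.716 = 3.114.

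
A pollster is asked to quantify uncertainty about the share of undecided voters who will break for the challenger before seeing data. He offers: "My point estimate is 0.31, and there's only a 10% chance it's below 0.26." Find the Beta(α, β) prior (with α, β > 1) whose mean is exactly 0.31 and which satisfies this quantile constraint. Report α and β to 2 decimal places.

α ≈ 42.37, β ≈ 94.30

With mean 0.31 fixed, write α = 0.31s, β = 0.69s where s = α+β.
Need P(θ < 0.26) = 0.1 under Beta(0.31s, 0.69s). Normal approximation: (q−m)/√(m(1−m)/s) ≈ z_{0.1} = -1.28, so s ≈ 0.31·0.69·(-1.28)²/(0.26−0.31)² = 140.5.
At s = 140.5: P(θ<0.26) ≈ 0.097. Adjusting to match 0.1 gives s ≈ 136.67.
So α = 0.31·136.67 ≈ 42.37, β = 0.69·136.67 ≈ 94.30.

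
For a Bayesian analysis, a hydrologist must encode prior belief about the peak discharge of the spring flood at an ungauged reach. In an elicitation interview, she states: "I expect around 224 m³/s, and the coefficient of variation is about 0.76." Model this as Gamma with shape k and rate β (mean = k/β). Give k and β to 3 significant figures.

k ≈ 1.73, β ≈ 0.00773

For Gamma(k, rate β): mean = k/β, variance = k/β², so CV = 1/√k.
CV = 0.76, hence k = 1/CV² = 1.73.
Then β = k/mean = 1.73/224 = 0.00773.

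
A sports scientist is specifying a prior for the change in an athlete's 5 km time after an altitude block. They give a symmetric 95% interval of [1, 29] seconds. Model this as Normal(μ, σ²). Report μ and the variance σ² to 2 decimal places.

μ = 15.00, σ² = 51.02

A symmetric 95% interval runs μ ± z·σ with z = 1.96.
Half-width = 14, so σ = 14/1.96 = 7.143 and σ² = 51.02.
μ is the interval midpoint, 15.00.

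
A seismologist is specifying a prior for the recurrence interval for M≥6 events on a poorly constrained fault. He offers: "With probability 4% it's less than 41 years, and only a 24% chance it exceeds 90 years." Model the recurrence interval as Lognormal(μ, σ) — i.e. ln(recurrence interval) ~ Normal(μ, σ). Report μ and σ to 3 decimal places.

μ ≈ 4.274, σ ≈ 0.320

If T ~ Lognormal(μ,σ) then ln T ~ Normal(μ,σ), so the p-quantile of ln T is μ + z_p·σ.
ln(41) = 3.714 and ln(90) = 4.5; z_{0.04} = -1.751, z_{0.76} = 0.7063.
σ = (4.5 − 3.714)/(0.7063 − (-1.751)) = 0.320.
μ = 3.714 − (-1.751)·0.320 = 4.274.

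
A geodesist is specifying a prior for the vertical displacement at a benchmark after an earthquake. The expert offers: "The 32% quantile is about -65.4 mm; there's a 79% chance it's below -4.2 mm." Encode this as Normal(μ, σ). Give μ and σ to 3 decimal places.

For Normal(μ,σ), the p-quantile is μ + z_p·σ. Here z_{0.32} = -0.4677, z_{0.79} = 0.8064.
So -65.4 = μ − 0.4677σ and -4.2 = μ + 0.8064σ.
Subtracting: σ = (-4.2 − -65.4)/(0.8064 − (-0.4677)) = 48.033.
Then μ = -65.4 − (-0.4677)·48.033 = -42.935.

μ = -42.935, σ = 48.033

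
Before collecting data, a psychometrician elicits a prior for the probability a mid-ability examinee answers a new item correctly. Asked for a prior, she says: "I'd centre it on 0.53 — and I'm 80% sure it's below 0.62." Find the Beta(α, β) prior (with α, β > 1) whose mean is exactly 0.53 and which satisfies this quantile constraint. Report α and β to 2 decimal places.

α ≈ 11.68, β ≈ 10.36

With mean 0.53 fixed, write α = 0.53s, β = 0.47s where s = α+β.
Need P(θ < 0.62) = 0.8 under Beta(0.53s, 0.47s). Normal approximation: (q−m)/√(m(1−m)/s) ≈ z_{0.8} = 0.842, so s ≈ 0.53·0.47·(0.842)²/(0.62−0.53)² = 21.8.
At s = 21.8: P(θ<0.62) ≈ 0.799. Adjusting to match 0.8 gives s ≈ 22.04.
So α = 0.53·22.04 ≈ 11.68, β = 0.47·22.04 ≈ 10.36.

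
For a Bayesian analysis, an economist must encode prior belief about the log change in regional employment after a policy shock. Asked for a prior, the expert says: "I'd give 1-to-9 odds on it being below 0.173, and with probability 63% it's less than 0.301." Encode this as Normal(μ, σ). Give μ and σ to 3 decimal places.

μ = 0.275, σ = 0.079

The p-quantile of Normal(μ,σ) is μ + z_p·σ, with z_{0.1} = -1.282 and z_{0.63} = 0.3319.
Eliminate σ: μ = (z₂·x₁ − z₁·x₂)/(z₂ − z₁) = (0.3319·0.173 − (-1.282)·0.301)/1.613 = 0.275.
Then σ = (x₂ − x₁)/(z₂ − z₁) = (0.301 − 0.173)/1.613 = 0.079.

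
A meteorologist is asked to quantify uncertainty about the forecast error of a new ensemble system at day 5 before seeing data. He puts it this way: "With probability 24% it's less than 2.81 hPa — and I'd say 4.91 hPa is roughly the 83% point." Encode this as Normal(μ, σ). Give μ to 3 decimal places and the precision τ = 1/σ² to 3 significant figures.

The p-quantile of Normal(μ,σ) is μ + z_p·σ, with z_{0.24} = -0.7063 and z_{0.83} = 0.9542.
Eliminate σ: μ = (z₂·x₁ − z₁·x₂)/(z₂ − z₁) = (0.9542·2.81 − (-0.7063)·4.91)/1.66 = 3.703.
Then σ = (x₂ − x₁)/(z₂ − z₁) = (4.91 − 2.81)/1.66 = 1.265.
Precision τ = 1/σ² = 1/1.265² = 0.625.

μ = 3.703, τ = 0.625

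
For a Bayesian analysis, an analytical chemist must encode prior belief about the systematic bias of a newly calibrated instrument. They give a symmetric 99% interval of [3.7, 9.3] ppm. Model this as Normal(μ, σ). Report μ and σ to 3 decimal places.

μ = 6.500, σ = 1.087

A symmetric 99% interval runs μ ± z·σ with z = 2.576.
Half-width = 2.8, so σ = 2.8/2.576 = 1.087.
μ is the interval midpoint, 6.500.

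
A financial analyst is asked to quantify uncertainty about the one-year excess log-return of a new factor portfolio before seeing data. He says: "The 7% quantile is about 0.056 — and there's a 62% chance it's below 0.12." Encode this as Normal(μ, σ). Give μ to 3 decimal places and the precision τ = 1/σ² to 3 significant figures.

For Normal(μ,σ), the p-quantile is μ + z_p·σ. Here z_{0.07} = -1.476, z_{0.62} = 0.3055.
So 0.056 = μ − 1.476σ and 0.12 = μ + 0.3055σ.
Subtracting: σ = (0.12 − 0.056)/(0.3055 − (-1.476)) = 0.036.
Then μ = 0.056 − (-1.476)·0.036 = 0.109.
Precision τ = 1/σ² = 1/0.03593² = 775.

μ = 0.109, τ = 775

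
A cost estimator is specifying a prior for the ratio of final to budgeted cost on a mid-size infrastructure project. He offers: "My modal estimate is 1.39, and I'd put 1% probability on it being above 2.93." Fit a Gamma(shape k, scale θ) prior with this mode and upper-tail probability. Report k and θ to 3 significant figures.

k ≈ 9.74, θ ≈ 0.159

Gamma(k,θ) with k>1 has mode (k−1)θ, so θ = 1.39/(k−1).
Need P(X < 2.93) = 0.99 with θ tied to k this way. Start at k = 2, θ = 1.39: P(X<2.93) ≈ 0.622.
Too low — raise k to concentrate. Iterating converges to k ≈ 9.74.
Then θ = 1.39/(9.74−1) ≈ 0.159.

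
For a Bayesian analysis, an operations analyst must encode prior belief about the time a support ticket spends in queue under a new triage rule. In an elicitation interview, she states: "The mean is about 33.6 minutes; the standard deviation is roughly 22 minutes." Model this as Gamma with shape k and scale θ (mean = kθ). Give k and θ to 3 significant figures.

k ≈ 2.33, θ ≈ 14.4

For Gamma(k, scale θ): mean = kθ, variance = kθ², so CV = 1/√k.
CV = SD/mean = 22/33.6 = 0.6548, hence k = 1/CV² = 2.33.
Then θ = mean/k = 33.6/2.33 = 14.4.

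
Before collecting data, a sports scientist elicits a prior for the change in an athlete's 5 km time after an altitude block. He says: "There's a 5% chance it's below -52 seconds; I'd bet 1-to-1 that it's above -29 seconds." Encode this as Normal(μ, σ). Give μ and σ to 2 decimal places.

μ = -29.00, σ = 13.98

The p-quantile of Normal(μ,σ) is μ + z_p·σ, with z_{0.05} = -1.645 and z_{0.5} = 0.
Eliminate σ: μ = (z₂·x₁ − z₁·x₂)/(z₂ − z₁) = (0·-52 − (-1.645)·-29)/1.645 = -29.00.
Then σ = (x₂ − x₁)/(z₂ − z₁) = (-29 − -52)/1.645 = 13.98.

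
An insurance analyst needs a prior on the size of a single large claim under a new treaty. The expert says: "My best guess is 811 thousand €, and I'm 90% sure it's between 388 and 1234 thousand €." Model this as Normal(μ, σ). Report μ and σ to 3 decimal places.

A symmetric 90% interval runs μ ± z·σ with z = 1.645.
Half-width = 423, so σ = 423/1.645 = 257.166.
μ is the stated best guess, 811.000.

μ = 811.000, σ = 257.166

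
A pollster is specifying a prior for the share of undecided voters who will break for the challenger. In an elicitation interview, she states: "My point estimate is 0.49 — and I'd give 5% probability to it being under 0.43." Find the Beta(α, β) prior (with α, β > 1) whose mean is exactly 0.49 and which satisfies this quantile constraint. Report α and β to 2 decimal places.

With mean 0.49 fixed, write α = 0.49s, β = 0.51s where s = α+β.
Need P(θ < 0.43) = 0.05 under Beta(0.49s, 0.51s). Normal approximation: (q−m)/√(m(1−m)/s) ≈ z_{0.05} = -1.64, so s ≈ 0.49·0.51·(-1.64)²/(0.43−0.49)² = 187.8.
At s = 187.8: P(θ<0.43) ≈ 0.049. Adjusting to match 0.05 gives s ≈ 186.57.
So α = 0.49·186.57 ≈ 91.42, β = 0.51·186.57 ≈ 95.15.

α ≈ 91.42, β ≈ 95.15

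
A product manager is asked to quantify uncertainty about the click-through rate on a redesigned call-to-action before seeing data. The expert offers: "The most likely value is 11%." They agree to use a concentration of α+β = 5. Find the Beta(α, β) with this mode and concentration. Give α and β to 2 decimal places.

α = 1.33, β = 3.67

For α,β > 1 the Beta mode is (α−1)/(α+β−2). With α+β = 5, the mode is (α−1)/3.
Set (α−1)/3 = 0.11 → α = 1 + 0.11·3 = 1.33.
β = 5 − α = 3.67.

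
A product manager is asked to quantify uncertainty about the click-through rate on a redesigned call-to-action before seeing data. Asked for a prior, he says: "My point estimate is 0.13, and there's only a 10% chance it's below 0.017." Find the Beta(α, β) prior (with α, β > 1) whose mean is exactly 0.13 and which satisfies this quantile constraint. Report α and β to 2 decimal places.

With mean 0.13 fixed, write α = 0.13s, β = 0.87s where s = α+β.
Need P(θ < 0.017) = 0.1 under Beta(0.13s, 0.87s). Normal approximation: (q−m)/√(m(1−m)/s) ≈ z_{0.1} = -1.28, so s ≈ 0.13·0.87·(-1.28)²/(0.017−0.13)² = 14.5.
At s = 14.5: P(θ<0.017) ≈ 0.028. Adjusting to match 0.1 gives s ≈ 8.08.
So α = 0.13·8.08 ≈ 1.05, β = 0.87·8.08 ≈ 7.03.

α ≈ 1.05, β ≈ 7.03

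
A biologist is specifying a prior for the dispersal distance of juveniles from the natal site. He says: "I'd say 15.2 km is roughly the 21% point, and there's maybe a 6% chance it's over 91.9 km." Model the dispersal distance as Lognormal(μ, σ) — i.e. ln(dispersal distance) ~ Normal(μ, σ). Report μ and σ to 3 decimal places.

μ ≈ 3.336, σ ≈ 0.762

If T ~ Lognormal(μ,σ) then ln T ~ Normal(μ,σ), so the p-quantile of ln T is μ + z_p·σ.
ln(15.2) = 2.721 and ln(91.9) = 4.521; z_{0.21} = -0.8064, z_{0.94} = 1.555.
σ = (4.521 − 2.721)/(1.555 − (-0.8064)) = 0.762.
μ = 2.721 − (-0.8064)·0.762 = 3.336.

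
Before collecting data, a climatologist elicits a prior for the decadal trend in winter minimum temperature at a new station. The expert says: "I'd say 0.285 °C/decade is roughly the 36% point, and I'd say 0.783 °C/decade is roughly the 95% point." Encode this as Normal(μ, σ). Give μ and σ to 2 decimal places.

μ = 0.37, σ = 0.25

For Normal(μ,σ), the p-quantile is μ + z_p·σ. Here z_{0.36} = -0.3585, z_{0.95} = 1.645.
So 0.285 = μ − 0.3585σ and 0.783 = μ + 1.645σ.
Subtracting: σ = (0.783 − 0.285)/(1.645 − (-0.3585)) = 0.25.
Then μ = 0.285 − (-0.3585)·0.25 = 0.37.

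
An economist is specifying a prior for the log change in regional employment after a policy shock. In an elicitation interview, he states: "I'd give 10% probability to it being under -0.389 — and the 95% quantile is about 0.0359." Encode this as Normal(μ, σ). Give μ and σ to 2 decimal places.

μ = -0.20, σ = 0.15

The p-quantile of Normal(μ,σ) is μ + z_p·σ, with z_{0.1} = -1.282 and z_{0.95} = 1.645.
Eliminate σ: μ = (z₂·x₁ − z₁·x₂)/(z₂ − z₁) = (1.645·-0.389 − (-1.282)·0.0359)/2.926 = -0.20.
Then σ = (x₂ − x₁)/(z₂ − z₁) = (0.0359 − -0.389)/2.926 = 0.15.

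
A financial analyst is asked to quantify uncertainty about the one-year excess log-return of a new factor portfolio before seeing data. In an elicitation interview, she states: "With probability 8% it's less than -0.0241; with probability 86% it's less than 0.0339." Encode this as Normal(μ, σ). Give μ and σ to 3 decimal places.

μ = 0.009, σ = 0.023

The p-quantile of Normal(μ,σ) is μ + z_p·σ, with z_{0.08} = -1.405 and z_{0.86} = 1.08.
Eliminate σ: μ = (z₂·x₁ − z₁·x₂)/(z₂ − z₁) = (1.08·-0.0241 − (-1.405)·0.0339)/2.485 = 0.009.
Then σ = (x₂ − x₁)/(z₂ − z₁) = (0.0339 − -0.0241)/2.485 = 0.023.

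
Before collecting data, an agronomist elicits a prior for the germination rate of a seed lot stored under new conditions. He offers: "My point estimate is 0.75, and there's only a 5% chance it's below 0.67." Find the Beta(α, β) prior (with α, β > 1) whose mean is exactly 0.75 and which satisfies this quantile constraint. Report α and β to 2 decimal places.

α ≈ 63.88, β ≈ 21.29

With mean 0.75 fixed, write α = 0.75s, β = 0.25s where s = α+β.
Need P(θ < 0.67) = 0.05 under Beta(0.75s, 0.25s). Normal approximation: (q−m)/√(m(1−m)/s) ≈ z_{0.05} = -1.64, so s ≈ 0.75·0.25·(-1.64)²/(0.67−0.75)² = 79.3.
At s = 79.3: P(θ<0.67) ≈ 0.056. Adjusting to match 0.05 gives s ≈ 85.17.
So α = 0.75·85.17 ≈ 63.88, β = 0.25·85.17 ≈ 21.29.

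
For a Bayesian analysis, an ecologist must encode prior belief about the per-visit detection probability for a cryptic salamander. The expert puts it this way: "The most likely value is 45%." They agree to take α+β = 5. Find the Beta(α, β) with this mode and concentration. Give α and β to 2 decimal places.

For α,β > 1 the Beta mode is (α−1)/(α+β−2). With α+β = 5, the mode is (α−1)/3.
Set (α−1)/3 = 0.45 → α = 1 + 0.45·3 = 2.35.
β = 5 − α = 2.65.

α = 2.35, β = 2.65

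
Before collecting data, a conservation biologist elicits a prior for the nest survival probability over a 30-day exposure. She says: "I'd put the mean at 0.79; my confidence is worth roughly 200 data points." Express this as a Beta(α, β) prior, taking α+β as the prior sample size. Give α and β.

α = 158, β = 42

Under the effective-sample-size interpretation, Beta(α, β) has prior mean α/(α+β) and prior sample size α+β.
So α+β = 200 and α/(α+β) = 0.79, giving α = 0.79·200 = 158 and β = 200 − 158 = 42.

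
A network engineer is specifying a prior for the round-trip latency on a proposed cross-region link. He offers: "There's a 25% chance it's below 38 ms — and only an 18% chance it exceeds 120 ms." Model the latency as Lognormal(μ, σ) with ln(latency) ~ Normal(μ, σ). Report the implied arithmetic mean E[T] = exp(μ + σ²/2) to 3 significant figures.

If T ~ Lognormal(μ,σ) then ln T ~ Normal(μ,σ), so the p-quantile of ln T is μ + z_p·σ.
ln(38) = 3.638 and ln(120) = 4.787; z_{0.25} = -0.6745, z_{0.82} = 0.9154.
σ = (4.787 − 3.638)/(0.9154 − (-0.6745)) = 0.723.
μ = 3.638 − (-0.6745)·0.723 = 4.125.
E[T] = exp(μ + σ²/2) = exp(4.125 + 0.2616) = 80.4 ms.

E[T] ≈ 80.4 ms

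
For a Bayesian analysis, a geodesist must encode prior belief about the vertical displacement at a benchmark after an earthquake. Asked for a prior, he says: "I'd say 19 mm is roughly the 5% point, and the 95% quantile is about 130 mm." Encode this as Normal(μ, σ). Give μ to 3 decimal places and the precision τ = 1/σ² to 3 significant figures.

The p-quantile of Normal(μ,σ) is μ + z_p·σ, with z_{0.05} = -1.645 and z_{0.95} = 1.645.
Eliminate σ: μ = (z₂·x₁ − z₁·x₂)/(z₂ − z₁) = (1.645·19 − (-1.645)·130)/3.29 = 74.500.
Then σ = (x₂ − x₁)/(z₂ − z₁) = (130 − 19)/3.29 = 33.742.
Precision τ = 1/σ² = 1/33.74² = 0.000878.

μ = 74.500, τ = 0.000878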